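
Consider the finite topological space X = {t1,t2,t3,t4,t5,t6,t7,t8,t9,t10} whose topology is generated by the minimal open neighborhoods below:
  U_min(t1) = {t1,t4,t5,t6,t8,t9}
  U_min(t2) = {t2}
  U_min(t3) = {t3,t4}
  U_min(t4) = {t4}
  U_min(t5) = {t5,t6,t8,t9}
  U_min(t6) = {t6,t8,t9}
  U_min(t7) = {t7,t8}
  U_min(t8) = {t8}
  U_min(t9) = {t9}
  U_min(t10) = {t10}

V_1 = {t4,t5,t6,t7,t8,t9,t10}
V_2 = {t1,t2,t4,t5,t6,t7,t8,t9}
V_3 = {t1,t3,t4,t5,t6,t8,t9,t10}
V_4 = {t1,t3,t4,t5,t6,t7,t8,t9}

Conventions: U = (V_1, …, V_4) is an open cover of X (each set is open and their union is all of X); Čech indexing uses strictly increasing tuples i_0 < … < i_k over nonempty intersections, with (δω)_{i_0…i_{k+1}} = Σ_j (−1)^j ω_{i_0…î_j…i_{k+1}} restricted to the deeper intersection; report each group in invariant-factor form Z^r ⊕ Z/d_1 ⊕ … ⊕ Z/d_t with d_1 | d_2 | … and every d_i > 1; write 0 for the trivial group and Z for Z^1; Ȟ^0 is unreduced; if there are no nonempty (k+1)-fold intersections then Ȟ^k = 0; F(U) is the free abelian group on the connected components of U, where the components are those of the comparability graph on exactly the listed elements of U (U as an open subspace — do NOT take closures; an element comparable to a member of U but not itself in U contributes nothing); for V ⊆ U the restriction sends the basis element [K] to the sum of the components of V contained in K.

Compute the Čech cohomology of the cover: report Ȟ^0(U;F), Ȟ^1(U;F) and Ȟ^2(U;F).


Ȟ^0(U;F) ≅ Z^3, Ȟ^1(U;F) ≅ 0 and Ȟ^2(U;F) ≅ 0

intersection data:
  V12={t4,t5,t6,t7,t8,t9} V13={t4,t5,t6,t8,t9,t10} V14={t4,t5,t6,t7,t8,t9} V23={t1,t4,t5,t6,t8,t9} V24={t1,t4,t5,t6,t7,t8,t9} V34={t1,t3,t4,t5,t6,t8,t9}
  V123={t4,t5,t6,t8,t9} V124={t4,t5,t6,t7,t8,t9} V134={t4,t5,t6,t8,t9} V234={t1,t4,t5,t6,t8,t9}
  V1234={t4,t5,t6,t8,t9}
components per intersection:
  V1: {t4} {t5,t6,t7,t8,t9} {t10}
  V2: {t1,t4,t5,t6,t7,t8,t9} {t2}
  V3: {t1,t3,t4,t5,t6,t8,t9} {t10}
  V4: {t1,t3,t4,t5,t6,t7,t8,t9}
  V12: {t4} {t5,t6,t7,t8,t9}
  V13: {t4} {t5,t6,t8,t9} {t10}
  V14: {t4} {t5,t6,t7,t8,t9}
  V23: {t1,t4,t5,t6,t8,t9}
  V24: {t1,t4,t5,t6,t7,t8,t9}
  V34: {t1,t3,t4,t5,t6,t8,t9}
  V123: {t4} {t5,t6,t8,t9}
  V124: {t4} {t5,t6,t7,t8,t9}
  V134: {t4} {t5,t6,t8,t9}
  V234: {t1,t4,t5,t6,t8,t9}
  V1234: {t4} {t5,t6,t8,t9}
C dims 8,10,7,2; δ0: rk 5, SNF 1^5; δ1: rk 5, SNF 1^5; δ2: rk 2, SNF 1^2
Ȟ^0 = (8 − 5) − 0 = 3, so Ȟ^0 ≅ Z^3
Ȟ^1 = (10 − 5) − 5 = 0, so Ȟ^1 ≅ 0
Ȟ^2 = (7 − 2) − 5 = 0, so Ȟ^2 ≅ 0


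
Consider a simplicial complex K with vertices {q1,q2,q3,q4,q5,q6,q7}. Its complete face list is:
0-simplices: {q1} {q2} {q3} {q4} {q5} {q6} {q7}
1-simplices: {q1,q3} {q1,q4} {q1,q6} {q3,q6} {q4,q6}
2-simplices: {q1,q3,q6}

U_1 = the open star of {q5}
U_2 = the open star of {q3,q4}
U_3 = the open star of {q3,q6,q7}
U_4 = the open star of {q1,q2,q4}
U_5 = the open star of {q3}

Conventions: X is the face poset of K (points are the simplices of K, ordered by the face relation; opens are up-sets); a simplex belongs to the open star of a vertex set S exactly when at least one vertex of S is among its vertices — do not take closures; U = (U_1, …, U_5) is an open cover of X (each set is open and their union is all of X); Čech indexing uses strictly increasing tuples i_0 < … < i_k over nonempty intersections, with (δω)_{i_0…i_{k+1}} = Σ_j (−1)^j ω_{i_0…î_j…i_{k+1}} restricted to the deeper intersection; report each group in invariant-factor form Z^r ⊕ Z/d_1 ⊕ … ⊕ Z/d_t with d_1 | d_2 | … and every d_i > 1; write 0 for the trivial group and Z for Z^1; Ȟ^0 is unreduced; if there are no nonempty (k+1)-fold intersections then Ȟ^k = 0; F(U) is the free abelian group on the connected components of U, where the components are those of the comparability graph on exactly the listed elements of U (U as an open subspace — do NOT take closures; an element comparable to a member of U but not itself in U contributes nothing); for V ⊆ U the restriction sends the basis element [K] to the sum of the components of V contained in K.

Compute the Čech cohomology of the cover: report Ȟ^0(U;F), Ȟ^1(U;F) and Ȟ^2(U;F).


Ȟ^0(U;F) ≅ Z^4, Ȟ^1(U;F) ≅ Z, Ȟ^2(U;F) ≅ 0

nonempty intersections:
  U1={{q5}} U2={{q3},{q4},{q1,q3},{q1,q4},{q3,q6},{q4,q6},{q1,q3,q6}} U3={{q3},{q6},{q7},{q1,q3},{q1,q6},{q3,q6},{q4,q6},{q1,q3,q6}} U4={{q1},{q2},{q4},{q1,q3},{q1,q4},{q1,q6},{q4,q6},{q1,q3,q6}} U5={{q3},{q1,q3},{q3,q6},{q1,q3,q6}}
  U23={{q3},{q1,q3},{q3,q6},{q4,q6},{q1,q3,q6}} U24={{q4},{q1,q3},{q1,q4},{q4,q6},{q1,q3,q6}} U25={{q3},{q1,q3},{q3,q6},{q1,q3,q6}} U34={{q1,q3},{q1,q6},{q4,q6},{q1,q3,q6}} U35={{q3},{q1,q3},{q3,q6},{q1,q3,q6}} U45={{q1,q3},{q1,q3,q6}}
  U234={{q1,q3},{q4,q6},{q1,q3,q6}} U235={{q3},{q1,q3},{q3,q6},{q1,q3,q6}} U245={{q1,q3},{q1,q3,q6}} U345={{q1,q3},{q1,q3,q6}}
  U2345={{q1,q3},{q1,q3,q6}}
components per intersection:
  U1: {{q5}}
  U2: {{q3},{q1,q3},{q3,q6},{q1,q3,q6}} {{q4},{q1,q4},{q4,q6}}
  U3: {{q3},{q6},{q1,q3},{q1,q6},{q3,q6},{q4,q6},{q1,q3,q6}} {{q7}}
  U4: {{q1},{q4},{q1,q3},{q1,q4},{q1,q6},{q4,q6},{q1,q3,q6}} {{q2}}
  U5: {{q3},{q1,q3},{q3,q6},{q1,q3,q6}}
  U23: {{q3},{q1,q3},{q3,q6},{q1,q3,q6}} {{q4,q6}}
  U24: {{q4},{q1,q4},{q4,q6}} {{q1,q3},{q1,q3,q6}}
  U25: {{q3},{q1,q3},{q3,q6},{q1,q3,q6}}
  U34: {{q1,q3},{q1,q6},{q1,q3,q6}} {{q4,q6}}
  U35: {{q3},{q1,q3},{q3,q6},{q1,q3,q6}}
  U45: {{q1,q3},{q1,q3,q6}}
  U234: {{q1,q3},{q1,q3,q6}} {{q4,q6}}
  U235: {{q3},{q1,q3},{q3,q6},{q1,q3,q6}}
  U245: {{q1,q3},{q1,q3,q6}}
  U345: {{q1,q3},{q1,q3,q6}}
  U2345: {{q1,q3},{q1,q3,q6}}
C dims 8,9,5,1; δ0: rk 4, SNF 1^4; δ1: rk 4, SNF 1^4; δ2: rk 1, SNF 1^1
Ȟ^0: (8−4)−0=4 ⇒ Z^4
Ȟ^1: (9−4)−4=1 ⇒ Z
Ȟ^2: (5−1)−4=0 ⇒ 0


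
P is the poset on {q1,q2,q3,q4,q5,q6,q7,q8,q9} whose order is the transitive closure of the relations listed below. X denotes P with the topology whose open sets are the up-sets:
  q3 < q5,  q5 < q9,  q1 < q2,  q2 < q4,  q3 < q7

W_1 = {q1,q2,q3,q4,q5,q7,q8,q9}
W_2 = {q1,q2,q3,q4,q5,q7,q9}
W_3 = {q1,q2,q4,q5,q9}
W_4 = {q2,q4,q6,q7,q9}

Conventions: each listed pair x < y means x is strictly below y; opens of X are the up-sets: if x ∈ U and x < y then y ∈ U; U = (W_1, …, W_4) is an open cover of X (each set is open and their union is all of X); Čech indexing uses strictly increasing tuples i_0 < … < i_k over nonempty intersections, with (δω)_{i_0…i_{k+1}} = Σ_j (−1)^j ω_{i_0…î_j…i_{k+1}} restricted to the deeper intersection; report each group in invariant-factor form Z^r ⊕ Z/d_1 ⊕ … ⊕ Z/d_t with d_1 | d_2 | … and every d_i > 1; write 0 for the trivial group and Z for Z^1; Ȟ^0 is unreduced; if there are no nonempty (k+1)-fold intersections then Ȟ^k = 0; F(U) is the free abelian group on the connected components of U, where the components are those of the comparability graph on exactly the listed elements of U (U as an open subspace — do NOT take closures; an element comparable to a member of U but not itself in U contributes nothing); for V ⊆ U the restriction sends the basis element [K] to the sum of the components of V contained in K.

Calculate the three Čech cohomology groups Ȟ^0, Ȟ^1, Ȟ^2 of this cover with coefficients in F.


Ȟ^0 ≅ Z^4; Ȟ^1 ≅ 0; Ȟ^2 ≅ 0

cover nerve:
  W12={q1,q2,q3,q4,q5,q7,q9} W13={q1,q2,q4,q5,q9} W14={q2,q4,q7,q9} W23={q1,q2,q4,q5,q9} W24={q2,q4,q7,q9} W34={q2,q4,q9}
  W123={q1,q2,q4,q5,q9} W124={q2,q4,q7,q9} W134={q2,q4,q9} W234={q2,q4,q9}
  W1234={q2,q4,q9}
components per intersection:
  W1: {q1,q2,q4} {q3,q5,q7,q9} {q8}
  W2: {q1,q2,q4} {q3,q5,q7,q9}
  W3: {q1,q2,q4} {q5,q9}
  W4: {q2,q4} {q6} {q7} {q9}
  W12: {q1,q2,q4} {q3,q5,q7,q9}
  W13: {q1,q2,q4} {q5,q9}
  W14: {q2,q4} {q7} {q9}
  W23: {q1,q2,q4} {q5,q9}
  W24: {q2,q4} {q7} {q9}
  W34: {q2,q4} {q9}
  W123: {q1,q2,q4} {q5,q9}
  W124: {q2,q4} {q7} {q9}
  W134: {q2,q4} {q9}
  W234: {q2,q4} {q9}
  W1234: {q2,q4} {q9}
C dims 11,14,9,2; δ0: rk 7, SNF 1^7; δ1: rk 7, SNF 1^7; δ2: rk 2, SNF 1^2
Ȟ^0: (11−7)−0=4 ⇒ Z^4
Ȟ^1: (14−7)−7=0 ⇒ 0
Ȟ^2: (9−2)−7=0 ⇒ 0


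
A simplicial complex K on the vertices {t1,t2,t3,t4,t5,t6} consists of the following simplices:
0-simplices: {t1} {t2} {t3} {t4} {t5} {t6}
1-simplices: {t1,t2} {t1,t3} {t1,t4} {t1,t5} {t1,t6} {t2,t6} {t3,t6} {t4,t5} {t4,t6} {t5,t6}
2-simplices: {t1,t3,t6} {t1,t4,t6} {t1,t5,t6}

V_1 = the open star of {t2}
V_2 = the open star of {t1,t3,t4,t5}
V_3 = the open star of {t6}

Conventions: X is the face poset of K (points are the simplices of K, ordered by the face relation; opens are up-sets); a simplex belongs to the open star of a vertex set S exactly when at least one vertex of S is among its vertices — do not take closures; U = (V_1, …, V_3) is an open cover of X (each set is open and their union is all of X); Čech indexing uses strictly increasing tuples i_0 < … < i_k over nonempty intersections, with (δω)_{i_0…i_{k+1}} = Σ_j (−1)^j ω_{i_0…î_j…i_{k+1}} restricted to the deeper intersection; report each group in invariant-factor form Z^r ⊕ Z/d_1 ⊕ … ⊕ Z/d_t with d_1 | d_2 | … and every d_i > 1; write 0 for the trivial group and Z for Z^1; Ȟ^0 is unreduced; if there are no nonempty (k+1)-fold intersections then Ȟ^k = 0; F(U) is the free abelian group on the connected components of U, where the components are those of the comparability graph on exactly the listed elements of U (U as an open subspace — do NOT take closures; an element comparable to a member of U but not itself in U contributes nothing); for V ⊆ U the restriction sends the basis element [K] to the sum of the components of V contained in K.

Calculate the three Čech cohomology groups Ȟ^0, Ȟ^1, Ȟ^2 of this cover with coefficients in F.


nonempty overlaps:
  V1={{t2},{t1,t2},{t2,t6}} V2={{t1},{t3},{t4},{t5},{t1,t2},{t1,t3},{t1,t4},{t1,t5},{t1,t6},{t3,t6},{t4,t5},{t4,t6},{t5,t6},{t1,t3,t6},{t1,t4,t6},{t1,t5,t6}} V3={{t6},{t1,t6},{t2,t6},{t3,t6},{t4,t6},{t5,t6},{t1,t3,t6},{t1,t4,t6},{t1,t5,t6}}
  V12={{t1,t2}} V13={{t2,t6}} V23={{t1,t6},{t3,t6},{t4,t6},{t5,t6},{t1,t3,t6},{t1,t4,t6},{t1,t5,t6}}
components per intersection:
  V1: {{t2},{t1,t2},{t2,t6}}
  V2: {{t1},{t3},{t4},{t5},{t1,t2},{t1,t3},{t1,t4},{t1,t5},{t1,t6},{t3,t6},{t4,t5},{t4,t6},{t5,t6},{t1,t3,t6},{t1,t4,t6},{t1,t5,t6}}
  V3: {{t6},{t1,t6},{t2,t6},{t3,t6},{t4,t6},{t5,t6},{t1,t3,t6},{t1,t4,t6},{t1,t5,t6}}
  V12: {{t1,t2}}
  V13: {{t2,t6}}
  V23: {{t1,t6},{t3,t6},{t4,t6},{t5,t6},{t1,t3,t6},{t1,t4,t6},{t1,t5,t6}}
C dims 3,3; δ0: rk 2, SNF 1^2
degree 0: 3−2−0 = 1 → Ȟ^0 ≅ Z
degree 1: 3−0−2 = 1 → Ȟ^1 ≅ Z
degree 2: 0−0−0 = 0 → Ȟ^2 ≅ 0

Ȟ^0(U;F) ≅ Z; Ȟ^1(U;F) ≅ Z; Ȟ^2(U;F) ≅ 0


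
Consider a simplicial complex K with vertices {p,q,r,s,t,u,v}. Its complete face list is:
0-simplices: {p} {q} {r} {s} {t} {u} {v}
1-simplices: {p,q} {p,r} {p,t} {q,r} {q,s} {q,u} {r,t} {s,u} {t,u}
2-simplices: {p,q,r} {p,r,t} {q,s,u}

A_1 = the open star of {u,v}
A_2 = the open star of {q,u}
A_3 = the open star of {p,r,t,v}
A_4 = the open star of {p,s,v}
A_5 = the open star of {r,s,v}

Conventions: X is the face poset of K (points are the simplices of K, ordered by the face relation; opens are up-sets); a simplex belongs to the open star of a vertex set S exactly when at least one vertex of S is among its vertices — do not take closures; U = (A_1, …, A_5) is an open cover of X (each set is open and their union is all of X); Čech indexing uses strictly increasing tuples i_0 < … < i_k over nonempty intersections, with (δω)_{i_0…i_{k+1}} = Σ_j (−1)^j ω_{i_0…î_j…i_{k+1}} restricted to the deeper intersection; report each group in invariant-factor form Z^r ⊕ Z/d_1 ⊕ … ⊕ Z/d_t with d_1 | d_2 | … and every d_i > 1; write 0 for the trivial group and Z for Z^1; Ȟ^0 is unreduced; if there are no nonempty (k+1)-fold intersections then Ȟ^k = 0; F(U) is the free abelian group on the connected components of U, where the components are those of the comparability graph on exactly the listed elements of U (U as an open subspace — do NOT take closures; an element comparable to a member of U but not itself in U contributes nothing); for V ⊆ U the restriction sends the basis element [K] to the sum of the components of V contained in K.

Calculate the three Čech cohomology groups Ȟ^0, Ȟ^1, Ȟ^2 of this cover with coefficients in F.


nerve simplices:
  A1={{u},{v},{q,u},{s,u},{t,u},{q,s,u}} A2={{q},{u},{p,q},{q,r},{q,s},{q,u},{s,u},{t,u},{p,q,r},{q,s,u}} A3={{p},{r},{t},{v},{p,q},{p,r},{p,t},{q,r},{r,t},{t,u},{p,q,r},{p,r,t}} A4={{p},{s},{v},{p,q},{p,r},{p,t},{q,s},{s,u},{p,q,r},{p,r,t},{q,s,u}} A5={{r},{s},{v},{p,r},{q,r},{q,s},{r,t},{s,u},{p,q,r},{p,r,t},{q,s,u}}
  A12={{u},{q,u},{s,u},{t,u},{q,s,u}} A13={{v},{t,u}} A14={{v},{s,u},{q,s,u}} A15={{v},{s,u},{q,s,u}} A23={{p,q},{q,r},{t,u},{p,q,r}} A24={{p,q},{q,s},{s,u},{p,q,r},{q,s,u}} A25={{q,r},{q,s},{s,u},{p,q,r},{q,s,u}} A34={{p},{v},{p,q},{p,r},{p,t},{p,q,r},{p,r,t}} A35={{r},{v},{p,r},{q,r},{r,t},{p,q,r},{p,r,t}} A45={{s},{v},{p,r},{q,s},{s,u},{p,q,r},{p,r,t},{q,s,u}}
  A123={{t,u}} A124={{s,u},{q,s,u}} A125={{s,u},{q,s,u}} A134={{v}} A135={{v}} A145={{v},{s,u},{q,s,u}} A234={{p,q},{p,q,r}} A235={{q,r},{p,q,r}} A245={{q,s},{s,u},{p,q,r},{q,s,u}} A345={{v},{p,r},{p,q,r},{p,r,t}}
  A1245={{s,u},{q,s,u}} A1345={{v}} A2345={{p,q,r}}
components per intersection:
  A1: {{u},{q,u},{s,u},{t,u},{q,s,u}} {{v}}
  A2: {{q},{u},{p,q},{q,r},{q,s},{q,u},{s,u},{t,u},{p,q,r},{q,s,u}}
  A3: {{p},{r},{t},{p,q},{p,r},{p,t},{q,r},{r,t},{t,u},{p,q,r},{p,r,t}} {{v}}
  A4: {{p},{p,q},{p,r},{p,t},{p,q,r},{p,r,t}} {{s},{q,s},{s,u},{q,s,u}} {{v}}
  A5: {{r},{p,r},{q,r},{r,t},{p,q,r},{p,r,t}} {{s},{q,s},{s,u},{q,s,u}} {{v}}
  A12: {{u},{q,u},{s,u},{t,u},{q,s,u}}
  A13: {{v}} {{t,u}}
  A14: {{v}} {{s,u},{q,s,u}}
  A15: {{v}} {{s,u},{q,s,u}}
  A23: {{p,q},{q,r},{p,q,r}} {{t,u}}
  A24: {{p,q},{p,q,r}} {{q,s},{s,u},{q,s,u}}
  A25: {{q,r},{p,q,r}} {{q,s},{s,u},{q,s,u}}
  A34: {{p},{p,q},{p,r},{p,t},{p,q,r},{p,r,t}} {{v}}
  A35: {{r},{p,r},{q,r},{r,t},{p,q,r},{p,r,t}} {{v}}
  A45: {{s},{q,s},{s,u},{q,s,u}} {{v}} {{p,r},{p,q,r},{p,r,t}}
  A123: {{t,u}}
  A124: {{s,u},{q,s,u}}
  A125: {{s,u},{q,s,u}}
  A134: {{v}}
  A135: {{v}}
  A145: {{v}} {{s,u},{q,s,u}}
  A234: {{p,q},{p,q,r}}
  A235: {{q,r},{p,q,r}}
  A245: {{q,s},{s,u},{q,s,u}} {{p,q,r}}
  A345: {{v}} {{p,r},{p,q,r},{p,r,t}}
  A1245: {{s,u},{q,s,u}}
  A1345: {{v}}
  A2345: {{p,q,r}}
C dims 11,20,13,3; δ0: rk 9, SNF 1^9; δ1: rk 10, SNF 1^10; δ2: rk 3, SNF 1^3
degree 0: 11−9−0 = 2 → Ȟ^0 ≅ Z^2
degree 1: 20−10−9 = 1 → Ȟ^1 ≅ Z
degree 2: 13−3−10 = 0 → Ȟ^2 ≅ 0

Ȟ^0(U;F) ≅ Z^2,  Ȟ^1(U;F) ≅ Z,  Ȟ^2(U;F) ≅ 0


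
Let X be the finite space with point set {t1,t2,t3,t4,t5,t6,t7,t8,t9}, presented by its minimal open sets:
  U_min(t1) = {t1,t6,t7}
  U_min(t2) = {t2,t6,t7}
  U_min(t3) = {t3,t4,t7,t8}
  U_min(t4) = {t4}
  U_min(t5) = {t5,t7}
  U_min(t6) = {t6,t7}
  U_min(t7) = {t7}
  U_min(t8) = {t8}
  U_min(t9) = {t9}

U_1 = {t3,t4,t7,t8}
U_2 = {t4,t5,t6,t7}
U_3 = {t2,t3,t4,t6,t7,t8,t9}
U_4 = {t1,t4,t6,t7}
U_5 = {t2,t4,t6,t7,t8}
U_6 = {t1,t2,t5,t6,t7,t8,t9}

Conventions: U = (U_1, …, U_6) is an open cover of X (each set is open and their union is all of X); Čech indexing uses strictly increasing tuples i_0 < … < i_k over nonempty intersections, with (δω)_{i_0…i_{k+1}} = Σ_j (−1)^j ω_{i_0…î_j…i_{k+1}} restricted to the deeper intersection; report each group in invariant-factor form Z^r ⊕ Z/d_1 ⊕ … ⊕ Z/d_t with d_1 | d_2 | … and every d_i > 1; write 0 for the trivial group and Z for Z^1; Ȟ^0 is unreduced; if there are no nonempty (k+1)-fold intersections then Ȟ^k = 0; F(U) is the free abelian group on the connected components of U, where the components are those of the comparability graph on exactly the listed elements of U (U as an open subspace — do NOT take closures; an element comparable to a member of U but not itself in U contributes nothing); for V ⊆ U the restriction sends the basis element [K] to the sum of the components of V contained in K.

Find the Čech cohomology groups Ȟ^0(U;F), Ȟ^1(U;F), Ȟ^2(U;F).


Ȟ^0 = Z^2, Ȟ^1 = 0, Ȟ^2 = 0

nerve of the cover:
  U12={t4,t7} U13={t3,t4,t7,t8} U14={t4,t7} U15={t4,t7,t8} U16={t7,t8} U23={t4,t6,t7} U24={t4,t6,t7} U25={t4,t6,t7} U26={t5,t6,t7} U34={t4,t6,t7} U35={t2,t4,t6,t7,t8} U36={t2,t6,t7,t8,t9} U45={t4,t6,t7} U46={t1,t6,t7} U56={t2,t6,t7,t8}
  U123={t4,t7} U124={t4,t7} U125={t4,t7} U126={t7} U134={t4,t7} U135={t4,t7,t8} U136={t7,t8} U145={t4,t7} U146={t7} U156={t7,t8} U234={t4,t6,t7} U235={t4,t6,t7} U236={t6,t7} U245={t4,t6,t7} U246={t6,t7} U256={t6,t7} U345={t4,t6,t7} U346={t6,t7} U356={t2,t6,t7,t8} U456={t6,t7}
  U1234={t4,t7} U1235={t4,t7} U1236={t7} U1245={t4,t7} U1246={t7} U1256={t7} U1345={t4,t7} U1346={t7} U1356={t7,t8} U1456={t7} U2345={t4,t6,t7} U2346={t6,t7} U2356={t6,t7} U2456={t6,t7} U3456={t6,t7}
  U12345={t4,t7} U12346={t7} U12356={t7} U12456={t7} U13456={t7} U23456={t6,t7}
  U123456={t7}
components per intersection:
  U1: {t3,t4,t7,t8}
  U2: {t4} {t5,t6,t7}
  U3: {t2,t3,t4,t6,t7,t8} {t9}
  U4: {t1,t6,t7} {t4}
  U5: {t2,t6,t7} {t4} {t8}
  U6: {t1,t2,t5,t6,t7} {t8} {t9}
  U12: {t4} {t7}
  U13: {t3,t4,t7,t8}
  U14: {t4} {t7}
  U15: {t4} {t7} {t8}
  U16: {t7} {t8}
  U23: {t4} {t6,t7}
  U24: {t4} {t6,t7}
  U25: {t4} {t6,t7}
  U26: {t5,t6,t7}
  U34: {t4} {t6,t7}
  U35: {t2,t6,t7} {t4} {t8}
  U36: {t2,t6,t7} {t8} {t9}
  U45: {t4} {t6,t7}
  U46: {t1,t6,t7}
  U56: {t2,t6,t7} {t8}
  U123: {t4} {t7}
  U124: {t4} {t7}
  U125: {t4} {t7}
  U126: {t7}
  U134: {t4} {t7}
  U135: {t4} {t7} {t8}
  U136: {t7} {t8}
  U145: {t4} {t7}
  U146: {t7}
  U156: {t7} {t8}
  U234: {t4} {t6,t7}
  U235: {t4} {t6,t7}
  U236: {t6,t7}
  U245: {t4} {t6,t7}
  U246: {t6,t7}
  U256: {t6,t7}
  U345: {t4} {t6,t7}
  U346: {t6,t7}
  U356: {t2,t6,t7} {t8}
  U456: {t6,t7}
  U1234: {t4} {t7}
  U1235: {t4} {t7}
  U1236: {t7}
  U1245: {t4} {t7}
  U1246: {t7}
  U1256: {t7}
  U1345: {t4} {t7}
  U1346: {t7}
  U1356: {t7} {t8}
  U1456: {t7}
  U2345: {t4} {t6,t7}
  U2346: {t6,t7}
  U2356: {t6,t7}
  U2456: {t6,t7}
  U3456: {t6,t7}
  U12345: {t4} {t7}
  U12346: {t7}
  U12356: {t7}
  U12456: {t7}
  U13456: {t7}
  U23456: {t6,t7}
  U123456: {t7}
C dims 13,30,34,21; δ0: rk 11, SNF 1^11; δ1: rk 19, SNF 1^19; δ2: rk 15, SNF 1^15
Ȟ^0 = (13 − 11) − 0 = 2, so Ȟ^0 ≅ Z^2
Ȟ^1 = (30 − 19) − 11 = 0, so Ȟ^1 ≅ 0
Ȟ^2 = (34 − 15) − 19 = 0, so Ȟ^2 ≅ 0


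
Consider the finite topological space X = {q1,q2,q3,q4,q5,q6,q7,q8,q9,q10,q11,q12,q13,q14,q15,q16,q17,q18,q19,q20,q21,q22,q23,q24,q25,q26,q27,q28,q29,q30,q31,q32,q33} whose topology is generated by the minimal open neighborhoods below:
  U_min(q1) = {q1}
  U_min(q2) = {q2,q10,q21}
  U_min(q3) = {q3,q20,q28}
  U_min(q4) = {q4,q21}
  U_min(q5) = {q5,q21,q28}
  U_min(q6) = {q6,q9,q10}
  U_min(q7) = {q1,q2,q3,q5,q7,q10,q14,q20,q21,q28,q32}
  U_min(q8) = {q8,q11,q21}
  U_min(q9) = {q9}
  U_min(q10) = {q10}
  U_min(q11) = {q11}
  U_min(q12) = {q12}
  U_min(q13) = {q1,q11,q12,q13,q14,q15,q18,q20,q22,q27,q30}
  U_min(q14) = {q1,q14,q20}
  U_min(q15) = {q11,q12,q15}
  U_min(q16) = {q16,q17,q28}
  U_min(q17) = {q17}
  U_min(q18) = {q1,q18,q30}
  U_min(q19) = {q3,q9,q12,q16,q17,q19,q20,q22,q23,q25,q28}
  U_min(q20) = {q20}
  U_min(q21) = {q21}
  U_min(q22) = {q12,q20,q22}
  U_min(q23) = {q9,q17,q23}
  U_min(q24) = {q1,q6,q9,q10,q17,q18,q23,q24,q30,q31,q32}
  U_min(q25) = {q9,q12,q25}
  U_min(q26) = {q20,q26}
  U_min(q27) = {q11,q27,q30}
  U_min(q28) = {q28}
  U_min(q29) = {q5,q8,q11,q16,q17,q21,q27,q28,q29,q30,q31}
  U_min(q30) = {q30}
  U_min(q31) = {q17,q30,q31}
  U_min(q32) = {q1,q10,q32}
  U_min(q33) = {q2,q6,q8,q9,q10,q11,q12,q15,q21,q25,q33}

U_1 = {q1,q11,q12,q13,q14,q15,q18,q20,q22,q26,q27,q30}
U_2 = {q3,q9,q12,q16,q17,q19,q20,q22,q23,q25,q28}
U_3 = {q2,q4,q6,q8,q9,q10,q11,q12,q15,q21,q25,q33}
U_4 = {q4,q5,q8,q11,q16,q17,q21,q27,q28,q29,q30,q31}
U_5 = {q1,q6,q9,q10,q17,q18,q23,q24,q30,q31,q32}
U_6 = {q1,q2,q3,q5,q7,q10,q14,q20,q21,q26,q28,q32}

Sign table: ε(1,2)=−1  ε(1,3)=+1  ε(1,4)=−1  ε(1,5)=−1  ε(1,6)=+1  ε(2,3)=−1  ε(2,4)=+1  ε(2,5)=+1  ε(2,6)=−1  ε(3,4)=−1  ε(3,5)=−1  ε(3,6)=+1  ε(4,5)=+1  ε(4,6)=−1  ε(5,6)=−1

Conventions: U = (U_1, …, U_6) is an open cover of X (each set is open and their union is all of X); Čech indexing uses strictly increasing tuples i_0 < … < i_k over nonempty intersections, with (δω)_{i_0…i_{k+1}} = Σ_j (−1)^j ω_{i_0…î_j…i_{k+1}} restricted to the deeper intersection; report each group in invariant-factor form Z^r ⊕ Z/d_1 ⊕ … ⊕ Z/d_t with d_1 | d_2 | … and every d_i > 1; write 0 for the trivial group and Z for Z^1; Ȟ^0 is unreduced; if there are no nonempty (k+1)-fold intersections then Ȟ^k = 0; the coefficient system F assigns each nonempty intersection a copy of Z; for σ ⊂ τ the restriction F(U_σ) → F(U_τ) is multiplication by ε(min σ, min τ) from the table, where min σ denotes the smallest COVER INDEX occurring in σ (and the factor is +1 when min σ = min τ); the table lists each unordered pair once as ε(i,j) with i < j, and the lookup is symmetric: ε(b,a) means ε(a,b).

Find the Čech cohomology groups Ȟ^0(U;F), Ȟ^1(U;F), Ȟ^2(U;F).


Ȟ^0 = Z, Ȟ^1 = 0 and Ȟ^2 = Z/2

intersection data:
  U12={q12,q20,q22} U13={q11,q12,q15} U14={q11,q27,q30} U15={q1,q18,q30} U16={q1,q14,q20,q26} U23={q9,q12,q25} U24={q16,q17,q28} U25={q9,q17,q23} U26={q3,q20,q28} U34={q4,q8,q11,q21} U35={q6,q9,q10} U36={q2,q10,q21} U45={q17,q30,q31} U46={q5,q21,q28} U56={q1,q10,q32}
  U123={q12} U126={q20} U134={q11} U145={q30} U156={q1} U235={q9} U245={q17} U246={q28} U346={q21} U356={q10}
C dims 6,15,10; δ0: rk 5, SNF 1^5; δ1: rk 10, SNF 1^9·2
Ȟ^0 = (6 − 5) − 0 = 1, so Ȟ^0 ≅ Z
Ȟ^1 = (15 − 10) − 5 = 0, so Ȟ^1 ≅ 0
Ȟ^2 = (10 − 0) − 10 = 0 plus torsion [2], so Ȟ^2 ≅ Z/2


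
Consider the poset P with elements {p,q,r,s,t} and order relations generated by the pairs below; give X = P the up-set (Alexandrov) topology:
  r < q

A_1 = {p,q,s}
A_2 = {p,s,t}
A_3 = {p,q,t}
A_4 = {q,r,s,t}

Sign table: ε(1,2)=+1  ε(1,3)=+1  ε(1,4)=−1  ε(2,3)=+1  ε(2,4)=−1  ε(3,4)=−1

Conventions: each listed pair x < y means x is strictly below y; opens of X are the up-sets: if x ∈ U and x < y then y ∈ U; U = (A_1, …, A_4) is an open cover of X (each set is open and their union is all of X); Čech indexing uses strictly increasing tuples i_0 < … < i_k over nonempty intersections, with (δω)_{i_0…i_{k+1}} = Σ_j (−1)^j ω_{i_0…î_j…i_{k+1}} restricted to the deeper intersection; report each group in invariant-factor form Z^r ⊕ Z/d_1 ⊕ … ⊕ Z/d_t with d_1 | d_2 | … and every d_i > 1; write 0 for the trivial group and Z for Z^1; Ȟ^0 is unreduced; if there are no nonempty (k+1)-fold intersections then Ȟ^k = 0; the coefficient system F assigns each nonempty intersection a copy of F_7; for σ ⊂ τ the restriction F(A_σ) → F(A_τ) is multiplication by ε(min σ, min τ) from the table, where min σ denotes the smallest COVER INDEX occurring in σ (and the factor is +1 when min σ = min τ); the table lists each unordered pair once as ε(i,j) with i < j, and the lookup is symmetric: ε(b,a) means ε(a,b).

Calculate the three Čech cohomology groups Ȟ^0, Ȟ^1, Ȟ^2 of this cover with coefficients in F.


Ȟ^0(U;F) ≅ Z/7,  Ȟ^1(U;F) ≅ 0,  Ȟ^2(U;F) ≅ Z/7

cover nerve:
  A12={p,s} A13={p,q} A14={q,s} A23={p,t} A24={s,t} A34={q,t}
  A123={p} A124={s} A134={q} A234={t}
C dims 4,6,4; δ0: rk_F7 3; δ1: rk_F7 3
Ȟ^0: (4−3)−0=1 ⇒ Z/7
Ȟ^1: (6−3)−3=0 ⇒ 0
Ȟ^2: (4−0)−3=1 ⇒ Z/7


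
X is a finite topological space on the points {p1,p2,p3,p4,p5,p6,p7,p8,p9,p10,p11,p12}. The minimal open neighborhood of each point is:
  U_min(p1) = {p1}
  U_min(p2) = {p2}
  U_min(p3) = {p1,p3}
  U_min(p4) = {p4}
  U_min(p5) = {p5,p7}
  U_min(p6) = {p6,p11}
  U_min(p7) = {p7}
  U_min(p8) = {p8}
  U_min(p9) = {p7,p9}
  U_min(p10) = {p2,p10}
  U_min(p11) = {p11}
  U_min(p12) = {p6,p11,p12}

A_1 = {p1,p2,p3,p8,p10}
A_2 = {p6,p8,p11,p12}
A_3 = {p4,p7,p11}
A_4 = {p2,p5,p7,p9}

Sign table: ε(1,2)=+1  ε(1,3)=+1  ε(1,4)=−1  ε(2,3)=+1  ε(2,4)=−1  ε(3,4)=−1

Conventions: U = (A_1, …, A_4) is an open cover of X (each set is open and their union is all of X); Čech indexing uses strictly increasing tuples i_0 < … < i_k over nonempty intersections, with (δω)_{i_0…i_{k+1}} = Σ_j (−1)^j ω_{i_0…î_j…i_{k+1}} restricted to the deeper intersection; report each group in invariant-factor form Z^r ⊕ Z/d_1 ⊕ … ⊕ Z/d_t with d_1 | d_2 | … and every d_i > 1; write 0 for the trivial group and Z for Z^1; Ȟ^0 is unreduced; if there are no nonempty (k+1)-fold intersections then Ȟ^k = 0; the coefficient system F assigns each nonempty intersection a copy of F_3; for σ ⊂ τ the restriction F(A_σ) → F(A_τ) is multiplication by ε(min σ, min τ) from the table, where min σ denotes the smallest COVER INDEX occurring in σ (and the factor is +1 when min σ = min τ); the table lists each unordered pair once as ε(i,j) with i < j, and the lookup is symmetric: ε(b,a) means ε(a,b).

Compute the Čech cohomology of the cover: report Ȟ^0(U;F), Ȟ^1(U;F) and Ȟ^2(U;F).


Ȟ^0(U;F) ≅ Z/3, Ȟ^1(U;F) ≅ Z/3 and Ȟ^2(U;F) ≅ 0

cover nerve:
  A12={p8} A14={p2} A23={p11} A34={p7}
C dims 4,4; δ0: rk_F3 3
Ȟ^0: (4−3)−0=1 ⇒ Z/3
Ȟ^1: (4−0)−3=1 ⇒ Z/3
Ȟ^2: (0−0)−0=0 ⇒ 0


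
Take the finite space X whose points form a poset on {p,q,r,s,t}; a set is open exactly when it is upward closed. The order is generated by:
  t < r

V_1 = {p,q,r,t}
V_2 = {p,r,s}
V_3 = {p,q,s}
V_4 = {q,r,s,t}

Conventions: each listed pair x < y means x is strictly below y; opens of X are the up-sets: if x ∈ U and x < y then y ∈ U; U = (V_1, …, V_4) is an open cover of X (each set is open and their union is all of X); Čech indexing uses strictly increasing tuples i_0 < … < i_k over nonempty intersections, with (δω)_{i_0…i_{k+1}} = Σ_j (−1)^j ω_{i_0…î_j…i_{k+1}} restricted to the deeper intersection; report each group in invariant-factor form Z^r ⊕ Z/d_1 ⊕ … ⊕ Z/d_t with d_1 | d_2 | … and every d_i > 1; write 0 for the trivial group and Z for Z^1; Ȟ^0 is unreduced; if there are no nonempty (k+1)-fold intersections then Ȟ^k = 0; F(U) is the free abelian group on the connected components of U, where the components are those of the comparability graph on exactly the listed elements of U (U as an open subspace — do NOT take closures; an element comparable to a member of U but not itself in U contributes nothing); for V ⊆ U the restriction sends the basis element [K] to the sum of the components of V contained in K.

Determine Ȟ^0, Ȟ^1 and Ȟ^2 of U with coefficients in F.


Ȟ^0(U;F) ≅ Z^4; Ȟ^1(U;F) ≅ 0; Ȟ^2(U;F) ≅ 0

cover nerve:
  V12={p,r} V13={p,q} V14={q,r,t} V23={p,s} V24={r,s} V34={q,s}
  V123={p} V124={r} V134={q} V234={s}
components per intersection:
  V1: {p} {q} {r,t}
  V2: {p} {r} {s}
  V3: {p} {q} {s}
  V4: {q} {r,t} {s}
  V12: {p} {r}
  V13: {p} {q}
  V14: {q} {r,t}
  V23: {p} {s}
  V24: {r} {s}
  V34: {q} {s}
  V123: {p}
  V124: {r}
  V134: {q}
  V234: {s}
C dims 12,12,4; δ0: rk 8, SNF 1^8; δ1: rk 4, SNF 1^4
Ȟ^0: (12−8)−0=4 ⇒ Z^4
Ȟ^1: (12−4)−8=0 ⇒ 0
Ȟ^2: (4−0)−4=0 ⇒ 0


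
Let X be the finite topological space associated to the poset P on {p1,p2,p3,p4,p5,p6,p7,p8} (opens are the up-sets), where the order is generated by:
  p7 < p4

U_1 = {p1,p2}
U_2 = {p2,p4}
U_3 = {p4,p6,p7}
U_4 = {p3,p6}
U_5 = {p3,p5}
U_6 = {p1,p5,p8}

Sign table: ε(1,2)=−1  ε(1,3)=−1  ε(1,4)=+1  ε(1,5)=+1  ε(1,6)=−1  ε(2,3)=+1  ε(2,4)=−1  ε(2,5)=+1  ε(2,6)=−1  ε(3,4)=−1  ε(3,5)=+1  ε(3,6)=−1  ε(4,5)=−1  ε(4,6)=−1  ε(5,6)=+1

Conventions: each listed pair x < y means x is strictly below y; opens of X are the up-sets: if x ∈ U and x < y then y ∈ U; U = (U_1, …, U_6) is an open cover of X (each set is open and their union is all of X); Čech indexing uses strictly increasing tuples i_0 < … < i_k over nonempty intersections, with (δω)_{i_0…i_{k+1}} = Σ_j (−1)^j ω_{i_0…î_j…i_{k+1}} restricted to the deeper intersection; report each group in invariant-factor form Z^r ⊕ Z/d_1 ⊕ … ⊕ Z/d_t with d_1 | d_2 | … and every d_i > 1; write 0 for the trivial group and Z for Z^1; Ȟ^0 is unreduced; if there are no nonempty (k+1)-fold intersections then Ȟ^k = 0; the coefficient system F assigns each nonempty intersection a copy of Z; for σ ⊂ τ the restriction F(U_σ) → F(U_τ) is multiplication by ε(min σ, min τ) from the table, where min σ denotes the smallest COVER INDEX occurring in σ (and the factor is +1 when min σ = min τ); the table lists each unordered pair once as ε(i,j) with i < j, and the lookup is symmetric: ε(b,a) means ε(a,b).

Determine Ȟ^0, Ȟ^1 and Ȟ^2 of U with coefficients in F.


Ȟ^0 = Z,  Ȟ^1 = Z,  Ȟ^2 = 0

nonempty intersections:
  U12={p2} U16={p1} U23={p4} U34={p6} U45={p3} U56={p5}
C dims 6,6; δ0: rk 5, SNF 1^5
Ȟ^0: (6−5)−0=1 ⇒ Z
Ȟ^1: (6−0)−5=1 ⇒ Z
Ȟ^2: (0−0)−0=0 ⇒ 0


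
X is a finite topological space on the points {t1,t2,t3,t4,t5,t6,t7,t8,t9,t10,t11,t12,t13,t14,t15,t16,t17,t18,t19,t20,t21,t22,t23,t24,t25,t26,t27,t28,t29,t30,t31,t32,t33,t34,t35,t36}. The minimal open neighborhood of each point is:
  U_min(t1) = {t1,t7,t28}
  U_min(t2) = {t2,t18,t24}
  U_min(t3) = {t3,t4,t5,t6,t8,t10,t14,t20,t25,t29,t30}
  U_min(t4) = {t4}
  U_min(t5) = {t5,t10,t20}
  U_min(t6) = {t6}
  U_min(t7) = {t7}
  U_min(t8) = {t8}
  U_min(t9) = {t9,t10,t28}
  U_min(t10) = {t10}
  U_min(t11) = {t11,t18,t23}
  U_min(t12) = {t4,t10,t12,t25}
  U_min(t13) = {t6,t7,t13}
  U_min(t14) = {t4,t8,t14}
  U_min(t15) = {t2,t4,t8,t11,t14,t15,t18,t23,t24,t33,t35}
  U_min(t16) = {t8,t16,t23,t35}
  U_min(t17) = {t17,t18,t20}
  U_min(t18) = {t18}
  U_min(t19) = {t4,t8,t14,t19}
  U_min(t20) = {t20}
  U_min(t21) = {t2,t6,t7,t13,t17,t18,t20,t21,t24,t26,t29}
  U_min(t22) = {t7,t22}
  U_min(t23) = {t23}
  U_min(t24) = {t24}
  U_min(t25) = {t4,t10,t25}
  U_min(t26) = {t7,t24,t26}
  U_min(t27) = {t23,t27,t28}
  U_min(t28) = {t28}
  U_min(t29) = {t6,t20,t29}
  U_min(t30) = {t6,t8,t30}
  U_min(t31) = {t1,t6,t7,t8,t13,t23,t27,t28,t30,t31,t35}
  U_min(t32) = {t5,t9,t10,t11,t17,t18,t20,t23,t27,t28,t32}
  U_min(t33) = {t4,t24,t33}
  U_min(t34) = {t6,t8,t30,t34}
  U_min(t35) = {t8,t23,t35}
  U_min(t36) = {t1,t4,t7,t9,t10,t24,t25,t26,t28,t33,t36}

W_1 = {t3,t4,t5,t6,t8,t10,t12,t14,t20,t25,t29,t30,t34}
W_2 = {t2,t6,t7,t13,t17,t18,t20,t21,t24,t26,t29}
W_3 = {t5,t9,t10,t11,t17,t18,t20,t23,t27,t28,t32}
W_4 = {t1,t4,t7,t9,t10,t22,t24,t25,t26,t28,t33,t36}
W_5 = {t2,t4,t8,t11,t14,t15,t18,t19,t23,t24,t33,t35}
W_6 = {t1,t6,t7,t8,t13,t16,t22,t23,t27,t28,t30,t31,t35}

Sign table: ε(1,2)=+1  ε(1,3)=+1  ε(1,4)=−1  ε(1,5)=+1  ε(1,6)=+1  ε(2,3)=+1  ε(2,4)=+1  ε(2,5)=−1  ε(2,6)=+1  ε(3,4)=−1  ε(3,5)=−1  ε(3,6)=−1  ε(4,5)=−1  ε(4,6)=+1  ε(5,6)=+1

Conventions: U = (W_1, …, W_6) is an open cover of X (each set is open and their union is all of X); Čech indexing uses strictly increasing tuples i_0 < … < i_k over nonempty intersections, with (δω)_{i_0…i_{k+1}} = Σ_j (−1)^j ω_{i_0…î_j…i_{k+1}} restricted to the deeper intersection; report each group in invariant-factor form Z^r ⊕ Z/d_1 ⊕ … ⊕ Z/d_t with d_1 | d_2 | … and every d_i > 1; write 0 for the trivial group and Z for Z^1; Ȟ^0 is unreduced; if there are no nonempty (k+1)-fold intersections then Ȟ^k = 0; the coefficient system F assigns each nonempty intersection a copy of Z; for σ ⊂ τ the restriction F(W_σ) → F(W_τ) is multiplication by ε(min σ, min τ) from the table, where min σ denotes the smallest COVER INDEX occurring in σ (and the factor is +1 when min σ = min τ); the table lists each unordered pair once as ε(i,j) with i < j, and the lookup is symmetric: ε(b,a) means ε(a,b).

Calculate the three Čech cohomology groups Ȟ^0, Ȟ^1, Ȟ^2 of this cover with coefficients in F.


Ȟ^0 = 0,  Ȟ^1 = Z/2,  Ȟ^2 = Z

nerve of the cover:
  W12={t6,t20,t29} W13={t5,t10,t20} W14={t4,t10,t25} W15={t4,t8,t14} W16={t6,t8,t30} W23={t17,t18,t20} W24={t7,t24,t26} W25={t2,t18,t24} W26={t6,t7,t13} W34={t9,t10,t28} W35={t11,t18,t23} W36={t23,t27,t28} W45={t4,t24,t33} W46={t1,t7,t22,t28} W56={t8,t23,t35}
  W123={t20} W126={t6} W134={t10} W145={t4} W156={t8} W235={t18} W245={t24} W246={t7} W346={t28} W356={t23}
C dims 6,15,10; δ0: rk 6, SNF 1^5·2; δ1: rk 9, SNF 1^9
Ȟ^0 = (6 − 6) − 0 = 0, so Ȟ^0 ≅ 0
Ȟ^1 = (15 − 9) − 6 = 0 plus torsion [2], so Ȟ^1 ≅ Z/2
Ȟ^2 = (10 − 0) − 9 = 1, so Ȟ^2 ≅ Z


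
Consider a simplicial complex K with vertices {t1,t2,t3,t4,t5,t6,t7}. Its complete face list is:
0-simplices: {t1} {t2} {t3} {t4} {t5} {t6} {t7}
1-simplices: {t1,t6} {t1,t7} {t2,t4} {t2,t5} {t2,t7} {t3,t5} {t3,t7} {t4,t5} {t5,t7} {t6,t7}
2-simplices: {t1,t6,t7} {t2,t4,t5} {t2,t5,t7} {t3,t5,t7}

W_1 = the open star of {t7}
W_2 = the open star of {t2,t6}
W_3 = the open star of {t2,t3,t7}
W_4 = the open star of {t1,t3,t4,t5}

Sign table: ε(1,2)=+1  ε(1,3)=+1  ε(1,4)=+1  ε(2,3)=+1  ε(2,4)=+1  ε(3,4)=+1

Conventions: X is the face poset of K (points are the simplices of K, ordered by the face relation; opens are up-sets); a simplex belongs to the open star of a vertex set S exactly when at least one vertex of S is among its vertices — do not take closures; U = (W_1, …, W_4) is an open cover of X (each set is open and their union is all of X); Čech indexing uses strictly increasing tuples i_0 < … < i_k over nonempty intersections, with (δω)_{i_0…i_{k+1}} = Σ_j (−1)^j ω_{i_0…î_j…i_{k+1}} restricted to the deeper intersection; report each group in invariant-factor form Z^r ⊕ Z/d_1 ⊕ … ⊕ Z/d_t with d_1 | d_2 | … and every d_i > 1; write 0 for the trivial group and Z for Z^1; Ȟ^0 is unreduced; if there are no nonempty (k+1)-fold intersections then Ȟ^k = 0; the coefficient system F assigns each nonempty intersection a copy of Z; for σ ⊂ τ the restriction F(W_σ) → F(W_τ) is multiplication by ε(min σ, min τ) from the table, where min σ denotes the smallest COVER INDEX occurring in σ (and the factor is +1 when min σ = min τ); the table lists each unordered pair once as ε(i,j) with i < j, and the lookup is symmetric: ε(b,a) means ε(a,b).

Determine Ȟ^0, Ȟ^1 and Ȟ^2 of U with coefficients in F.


Ȟ^0 ≅ Z, Ȟ^1 ≅ 0, Ȟ^2 ≅ 0

cover nerve:
  W1={{t7},{t1,t7},{t2,t7},{t3,t7},{t5,t7},{t6,t7},{t1,t6,t7},{t2,t5,t7},{t3,t5,t7}} W2={{t2},{t6},{t1,t6},{t2,t4},{t2,t5},{t2,t7},{t6,t7},{t1,t6,t7},{t2,t4,t5},{t2,t5,t7}} W3={{t2},{t3},{t7},{t1,t7},{t2,t4},{t2,t5},{t2,t7},{t3,t5},{t3,t7},{t5,t7},{t6,t7},{t1,t6,t7},{t2,t4,t5},{t2,t5,t7},{t3,t5,t7}} W4={{t1},{t3},{t4},{t5},{t1,t6},{t1,t7},{t2,t4},{t2,t5},{t3,t5},{t3,t7},{t4,t5},{t5,t7},{t1,t6,t7},{t2,t4,t5},{t2,t5,t7},{t3,t5,t7}}
  W12={{t2,t7},{t6,t7},{t1,t6,t7},{t2,t5,t7}} W13={{t7},{t1,t7},{t2,t7},{t3,t7},{t5,t7},{t6,t7},{t1,t6,t7},{t2,t5,t7},{t3,t5,t7}} W14={{t1,t7},{t3,t7},{t5,t7},{t1,t6,t7},{t2,t5,t7},{t3,t5,t7}} W23={{t2},{t2,t4},{t2,t5},{t2,t7},{t6,t7},{t1,t6,t7},{t2,t4,t5},{t2,t5,t7}} W24={{t1,t6},{t2,t4},{t2,t5},{t1,t6,t7},{t2,t4,t5},{t2,t5,t7}} W34={{t3},{t1,t7},{t2,t4},{t2,t5},{t3,t5},{t3,t7},{t5,t7},{t1,t6,t7},{t2,t4,t5},{t2,t5,t7},{t3,t5,t7}}
  W123={{t2,t7},{t6,t7},{t1,t6,t7},{t2,t5,t7}} W124={{t1,t6,t7},{t2,t5,t7}} W134={{t1,t7},{t3,t7},{t5,t7},{t1,t6,t7},{t2,t5,t7},{t3,t5,t7}} W234={{t2,t4},{t2,t5},{t1,t6,t7},{t2,t4,t5},{t2,t5,t7}}
  W1234={{t1,t6,t7},{t2,t5,t7}}
C dims 4,6,4,1; δ0: rk 3, SNF 1^3; δ1: rk 3, SNF 1^3; δ2: rk 1, SNF 1^1
Ȟ^0: (4−3)−0=1 ⇒ Z
Ȟ^1: (6−3)−3=0 ⇒ 0
Ȟ^2: (4−1)−3=0 ⇒ 0


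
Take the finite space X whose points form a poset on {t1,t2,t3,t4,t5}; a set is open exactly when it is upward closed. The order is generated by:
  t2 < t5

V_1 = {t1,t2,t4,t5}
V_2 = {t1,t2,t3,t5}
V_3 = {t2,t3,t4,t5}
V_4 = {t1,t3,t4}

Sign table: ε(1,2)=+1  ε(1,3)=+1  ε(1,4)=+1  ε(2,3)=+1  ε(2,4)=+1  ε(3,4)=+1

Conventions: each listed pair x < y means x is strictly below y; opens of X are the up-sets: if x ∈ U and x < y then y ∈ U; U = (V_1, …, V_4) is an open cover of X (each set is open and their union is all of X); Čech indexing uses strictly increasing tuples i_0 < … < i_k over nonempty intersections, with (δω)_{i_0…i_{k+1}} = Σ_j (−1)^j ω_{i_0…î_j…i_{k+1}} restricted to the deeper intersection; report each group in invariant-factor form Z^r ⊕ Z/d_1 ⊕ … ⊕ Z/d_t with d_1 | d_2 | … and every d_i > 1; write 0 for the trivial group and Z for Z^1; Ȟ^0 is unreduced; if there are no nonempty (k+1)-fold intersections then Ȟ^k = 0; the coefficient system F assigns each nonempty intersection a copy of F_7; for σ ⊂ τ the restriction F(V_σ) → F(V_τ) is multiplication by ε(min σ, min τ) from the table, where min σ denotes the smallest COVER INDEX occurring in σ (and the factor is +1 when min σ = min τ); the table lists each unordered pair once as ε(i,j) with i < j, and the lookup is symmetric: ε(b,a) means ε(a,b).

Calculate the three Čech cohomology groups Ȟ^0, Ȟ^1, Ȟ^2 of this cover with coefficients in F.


Ȟ^0 = Z/7; Ȟ^1 = 0; Ȟ^2 = Z/7

nonempty overlaps:
  V12={t1,t2,t5} V13={t2,t4,t5} V14={t1,t4} V23={t2,t3,t5} V24={t1,t3} V34={t3,t4}
  V123={t2,t5} V124={t1} V134={t4} V234={t3}
C dims 4,6,4; δ0: rk_F7 3; δ1: rk_F7 3
degree 0: 4−3−0 = 1 → Ȟ^0 ≅ Z/7
degree 1: 6−3−3 = 0 → Ȟ^1 ≅ 0
degree 2: 4−0−3 = 1 → Ȟ^2 ≅ Z/7


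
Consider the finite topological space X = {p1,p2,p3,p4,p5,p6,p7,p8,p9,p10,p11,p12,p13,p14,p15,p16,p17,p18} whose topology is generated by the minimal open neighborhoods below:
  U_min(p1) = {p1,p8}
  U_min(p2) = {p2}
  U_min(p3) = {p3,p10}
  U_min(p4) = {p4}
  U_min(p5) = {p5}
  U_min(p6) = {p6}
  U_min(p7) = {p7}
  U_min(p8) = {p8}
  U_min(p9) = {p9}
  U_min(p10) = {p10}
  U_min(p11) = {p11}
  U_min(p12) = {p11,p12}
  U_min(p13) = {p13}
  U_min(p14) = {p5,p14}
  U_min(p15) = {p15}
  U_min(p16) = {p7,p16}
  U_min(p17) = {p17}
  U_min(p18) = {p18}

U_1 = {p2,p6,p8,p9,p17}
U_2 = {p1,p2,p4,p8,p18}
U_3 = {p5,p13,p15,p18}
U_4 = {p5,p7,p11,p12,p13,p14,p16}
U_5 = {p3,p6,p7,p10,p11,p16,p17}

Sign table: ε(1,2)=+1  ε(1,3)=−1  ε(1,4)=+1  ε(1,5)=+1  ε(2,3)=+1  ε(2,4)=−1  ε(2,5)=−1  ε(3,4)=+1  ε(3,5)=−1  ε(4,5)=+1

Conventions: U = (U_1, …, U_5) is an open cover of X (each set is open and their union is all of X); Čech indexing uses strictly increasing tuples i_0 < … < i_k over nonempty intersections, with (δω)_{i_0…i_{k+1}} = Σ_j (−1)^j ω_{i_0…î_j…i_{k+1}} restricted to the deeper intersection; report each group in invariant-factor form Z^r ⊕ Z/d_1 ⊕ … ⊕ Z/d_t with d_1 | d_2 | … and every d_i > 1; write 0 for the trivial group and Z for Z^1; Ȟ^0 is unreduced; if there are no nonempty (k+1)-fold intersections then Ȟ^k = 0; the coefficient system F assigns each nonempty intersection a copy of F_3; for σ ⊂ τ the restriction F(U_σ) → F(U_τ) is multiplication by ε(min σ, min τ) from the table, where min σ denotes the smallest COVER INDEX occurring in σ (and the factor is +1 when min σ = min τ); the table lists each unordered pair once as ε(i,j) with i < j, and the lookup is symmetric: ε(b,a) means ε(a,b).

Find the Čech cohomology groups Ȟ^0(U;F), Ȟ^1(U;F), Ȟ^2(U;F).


nerve simplices:
  U12={p2,p8} U15={p6,p17} U23={p18} U34={p5,p13} U45={p7,p11,p16}
C dims 5,5; δ0: rk_F3 4
degree 0: 5−4−0 = 1 → Ȟ^0 ≅ Z/3
degree 1: 5−0−4 = 1 → Ȟ^1 ≅ Z/3
degree 2: 0−0−0 = 0 → Ȟ^2 ≅ 0

Ȟ^0 = Z/3, Ȟ^1 = Z/3, Ȟ^2 = 0


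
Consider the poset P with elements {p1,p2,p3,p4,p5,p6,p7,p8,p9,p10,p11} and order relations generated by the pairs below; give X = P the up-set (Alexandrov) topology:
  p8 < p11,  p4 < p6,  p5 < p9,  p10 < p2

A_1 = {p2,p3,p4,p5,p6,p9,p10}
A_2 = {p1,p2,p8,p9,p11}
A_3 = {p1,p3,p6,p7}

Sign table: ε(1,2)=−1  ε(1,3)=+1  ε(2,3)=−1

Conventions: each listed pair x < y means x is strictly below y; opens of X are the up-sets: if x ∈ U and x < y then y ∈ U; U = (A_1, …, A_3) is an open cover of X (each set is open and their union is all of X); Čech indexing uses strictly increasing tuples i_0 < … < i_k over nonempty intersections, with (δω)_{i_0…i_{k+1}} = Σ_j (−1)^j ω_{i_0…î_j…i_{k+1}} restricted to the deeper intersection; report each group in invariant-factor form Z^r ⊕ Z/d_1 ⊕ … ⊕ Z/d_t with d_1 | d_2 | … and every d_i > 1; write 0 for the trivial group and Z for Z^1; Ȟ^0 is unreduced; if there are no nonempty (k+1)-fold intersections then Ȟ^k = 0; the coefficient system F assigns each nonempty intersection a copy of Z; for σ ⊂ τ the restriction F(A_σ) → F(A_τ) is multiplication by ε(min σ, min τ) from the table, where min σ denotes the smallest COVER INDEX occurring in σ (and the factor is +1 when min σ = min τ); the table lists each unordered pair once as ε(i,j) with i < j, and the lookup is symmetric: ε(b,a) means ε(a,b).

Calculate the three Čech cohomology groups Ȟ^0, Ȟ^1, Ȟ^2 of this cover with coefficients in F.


nonempty intersections:
  A12={p2,p9} A13={p3,p6} A23={p1}
C dims 3,3; δ0: rk 2, SNF 1^2
Ȟ^0: (3−2)−0=1 ⇒ Z
Ȟ^1: (3−0)−2=1 ⇒ Z
Ȟ^2: (0−0)−0=0 ⇒ 0

Ȟ^0 = Z; Ȟ^1 = Z; Ȟ^2 = 0
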